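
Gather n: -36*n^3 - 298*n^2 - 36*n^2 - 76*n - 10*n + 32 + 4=-36*n^3 - 334*n^2 - 86*n + 36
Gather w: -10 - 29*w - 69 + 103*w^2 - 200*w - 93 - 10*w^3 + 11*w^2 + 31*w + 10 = -10*w^3 + 114*w^2 - 198*w - 162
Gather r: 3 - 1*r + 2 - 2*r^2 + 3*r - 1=-2*r^2 + 2*r + 4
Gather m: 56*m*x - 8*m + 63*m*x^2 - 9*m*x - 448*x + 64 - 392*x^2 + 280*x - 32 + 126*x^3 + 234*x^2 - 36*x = m*(63*x^2 + 47*x - 8) + 126*x^3 - 158*x^2 - 204*x + 32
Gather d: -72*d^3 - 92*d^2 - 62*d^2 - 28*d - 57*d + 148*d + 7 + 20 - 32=-72*d^3 - 154*d^2 + 63*d - 5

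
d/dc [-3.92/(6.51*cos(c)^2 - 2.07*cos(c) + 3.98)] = (8.1144 - 51.0384*cos(c))*sin(c)/(6.51*cos(c)^2 - 2.07*cos(c) + 3.98)^2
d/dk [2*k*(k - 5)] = 4*k - 10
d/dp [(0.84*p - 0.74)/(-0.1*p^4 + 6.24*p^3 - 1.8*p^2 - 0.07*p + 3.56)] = (0.252*p^4 - 10.7792*p^3 + 15.3648*p^2 - 2.664*p + 2.9386)/(0.01*p^8 - 1.248*p^7 + 39.2976*p^6 - 22.45*p^5 + 1.6544*p^4 + 44.6808*p^3 - 12.8111*p^2 - 0.4984*p + 12.6736)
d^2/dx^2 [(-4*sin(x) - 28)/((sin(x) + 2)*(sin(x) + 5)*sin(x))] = 8*(2*sin(x)^4 + 42*sin(x)^3 + 271*sin(x)^2 + 658*sin(x) + 304 - 889/sin(x) - 1470/sin(x)^2 - 700/sin(x)^3)/((sin(x) + 2)^3*(sin(x) + 5)^3)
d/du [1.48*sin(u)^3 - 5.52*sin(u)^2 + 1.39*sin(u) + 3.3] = (4.44*sin(u)^2 - 11.04*sin(u) + 1.39)*cos(u)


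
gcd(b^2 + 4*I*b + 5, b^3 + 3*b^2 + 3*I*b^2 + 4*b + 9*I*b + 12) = b - I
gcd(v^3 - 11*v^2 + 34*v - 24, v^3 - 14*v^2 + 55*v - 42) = v^2 - 7*v + 6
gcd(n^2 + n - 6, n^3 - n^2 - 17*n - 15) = n + 3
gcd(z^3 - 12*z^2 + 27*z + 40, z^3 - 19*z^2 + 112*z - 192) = z - 8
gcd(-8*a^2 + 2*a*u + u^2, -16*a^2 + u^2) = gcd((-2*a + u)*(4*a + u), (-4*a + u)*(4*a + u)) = 4*a + u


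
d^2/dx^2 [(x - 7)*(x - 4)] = 2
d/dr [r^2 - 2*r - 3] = 2*r - 2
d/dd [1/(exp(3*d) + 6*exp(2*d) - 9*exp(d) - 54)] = 3*(-exp(2*d) - 4*exp(d) + 3)*exp(d)/(exp(3*d) + 6*exp(2*d) - 9*exp(d) - 54)^2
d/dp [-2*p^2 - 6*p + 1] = -4*p - 6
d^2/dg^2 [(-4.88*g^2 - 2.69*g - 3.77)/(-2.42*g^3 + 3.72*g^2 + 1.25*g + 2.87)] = (57.158464*g^6 + 94.522296*g^5 + 208.2168*g^4 - 23.1739480000001*g^3 + 156.191628*g^2 + 89.970852*g - 7.62741200000001)/(14.172488*g^9 - 65.357424*g^8 + 78.505284*g^7 - 34.384452*g^6 + 114.471078*g^5 - 84.495624*g^4 - 22.226231*g^3 - 105.376929*g^2 - 30.888375*g - 23.639903)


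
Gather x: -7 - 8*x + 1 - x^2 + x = -x^2 - 7*x - 6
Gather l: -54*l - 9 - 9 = -54*l - 18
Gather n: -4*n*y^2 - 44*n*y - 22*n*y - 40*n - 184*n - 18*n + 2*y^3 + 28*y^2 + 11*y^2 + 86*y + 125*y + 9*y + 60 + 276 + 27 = n*(-4*y^2 - 66*y - 242) + 2*y^3 + 39*y^2 + 220*y + 363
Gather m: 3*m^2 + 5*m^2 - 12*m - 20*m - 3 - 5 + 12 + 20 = 8*m^2 - 32*m + 24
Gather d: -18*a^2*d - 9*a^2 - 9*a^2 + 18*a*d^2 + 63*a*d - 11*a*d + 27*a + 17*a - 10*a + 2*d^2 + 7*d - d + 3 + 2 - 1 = -18*a^2 + 34*a + d^2*(18*a + 2) + d*(-18*a^2 + 52*a + 6) + 4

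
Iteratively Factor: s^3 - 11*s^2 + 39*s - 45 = (s - 3)*(s^2 - 8*s + 15) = (s - 5)*(s - 3)*(s - 3)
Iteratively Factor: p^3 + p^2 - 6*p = (p - 2)*(p^2 + 3*p) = p*(p - 2)*(p + 3)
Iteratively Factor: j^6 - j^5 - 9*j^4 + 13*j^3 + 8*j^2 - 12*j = (j + 3)*(j^5 - 4*j^4 + 3*j^3 + 4*j^2 - 4*j) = (j - 2)*(j + 3)*(j^4 - 2*j^3 - j^2 + 2*j) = j*(j - 2)*(j + 3)*(j^3 - 2*j^2 - j + 2) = j*(j - 2)^2*(j + 3)*(j^2 - 1) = j*(j - 2)^2*(j + 1)*(j + 3)*(j - 1)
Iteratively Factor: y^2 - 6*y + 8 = (y - 4)*(y - 2)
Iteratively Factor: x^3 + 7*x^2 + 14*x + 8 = (x + 4)*(x^2 + 3*x + 2) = (x + 2)*(x + 4)*(x + 1)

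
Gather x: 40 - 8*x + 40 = 80 - 8*x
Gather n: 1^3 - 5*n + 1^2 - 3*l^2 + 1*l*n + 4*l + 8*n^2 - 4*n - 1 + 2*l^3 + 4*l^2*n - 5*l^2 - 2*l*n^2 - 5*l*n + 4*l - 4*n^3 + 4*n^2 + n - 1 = 2*l^3 - 8*l^2 + 8*l - 4*n^3 + n^2*(12 - 2*l) + n*(4*l^2 - 4*l - 8)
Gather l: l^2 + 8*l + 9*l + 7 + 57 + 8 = l^2 + 17*l + 72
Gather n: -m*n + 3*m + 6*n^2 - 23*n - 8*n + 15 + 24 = 3*m + 6*n^2 + n*(-m - 31) + 39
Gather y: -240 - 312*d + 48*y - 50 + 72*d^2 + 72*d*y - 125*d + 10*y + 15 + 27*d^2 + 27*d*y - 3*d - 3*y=99*d^2 - 440*d + y*(99*d + 55) - 275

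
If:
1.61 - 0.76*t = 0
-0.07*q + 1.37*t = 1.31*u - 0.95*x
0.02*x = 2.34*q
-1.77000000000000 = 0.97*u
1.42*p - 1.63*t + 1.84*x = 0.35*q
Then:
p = 9.64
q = -0.05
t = 2.12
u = -1.82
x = -5.57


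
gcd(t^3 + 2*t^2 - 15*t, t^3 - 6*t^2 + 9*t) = t^2 - 3*t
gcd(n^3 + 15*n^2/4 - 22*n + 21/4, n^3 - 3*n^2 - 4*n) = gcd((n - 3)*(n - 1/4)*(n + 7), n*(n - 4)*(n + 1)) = 1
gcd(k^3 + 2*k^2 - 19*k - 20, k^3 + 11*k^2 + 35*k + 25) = k^2 + 6*k + 5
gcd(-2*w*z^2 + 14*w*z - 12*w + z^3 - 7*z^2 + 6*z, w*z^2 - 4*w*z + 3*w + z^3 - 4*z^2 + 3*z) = z - 1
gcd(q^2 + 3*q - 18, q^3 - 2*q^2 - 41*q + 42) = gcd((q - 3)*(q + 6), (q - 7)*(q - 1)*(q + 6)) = q + 6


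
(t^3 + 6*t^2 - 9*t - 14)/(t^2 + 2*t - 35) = (t^2 - t - 2)/(t - 5)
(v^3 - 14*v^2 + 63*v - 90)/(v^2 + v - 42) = (v^2 - 8*v + 15)/(v + 7)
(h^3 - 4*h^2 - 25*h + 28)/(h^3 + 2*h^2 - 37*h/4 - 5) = 4*(h^2 - 8*h + 7)/(4*h^2 - 8*h - 5)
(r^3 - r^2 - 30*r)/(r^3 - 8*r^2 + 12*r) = (r + 5)/(r - 2)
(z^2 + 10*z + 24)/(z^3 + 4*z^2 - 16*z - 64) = (z + 6)/(z^2 - 16)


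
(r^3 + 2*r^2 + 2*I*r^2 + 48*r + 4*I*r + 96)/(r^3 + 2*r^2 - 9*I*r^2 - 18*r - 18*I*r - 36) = (r + 8*I)/(r - 3*I)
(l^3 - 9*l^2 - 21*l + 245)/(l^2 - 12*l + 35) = (l^2 - 2*l - 35)/(l - 5)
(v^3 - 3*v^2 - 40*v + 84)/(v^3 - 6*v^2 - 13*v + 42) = (v + 6)/(v + 3)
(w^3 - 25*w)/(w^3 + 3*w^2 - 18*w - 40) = w*(w - 5)/(w^2 - 2*w - 8)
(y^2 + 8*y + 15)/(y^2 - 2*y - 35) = (y + 3)/(y - 7)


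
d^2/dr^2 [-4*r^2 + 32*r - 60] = -8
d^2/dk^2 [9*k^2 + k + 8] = 18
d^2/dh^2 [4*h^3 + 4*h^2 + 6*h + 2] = 24*h + 8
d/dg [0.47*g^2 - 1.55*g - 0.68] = 0.94*g - 1.55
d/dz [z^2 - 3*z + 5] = 2*z - 3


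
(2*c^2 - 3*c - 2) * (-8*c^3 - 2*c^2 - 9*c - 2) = -16*c^5 + 20*c^4 + 4*c^3 + 27*c^2 + 24*c + 4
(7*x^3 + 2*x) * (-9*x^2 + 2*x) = -63*x^5 + 14*x^4 - 18*x^3 + 4*x^2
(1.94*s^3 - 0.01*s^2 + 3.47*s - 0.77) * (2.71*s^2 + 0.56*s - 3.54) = 5.2574*s^5 + 1.0593*s^4 + 2.5305*s^3 - 0.1081*s^2 - 12.715*s + 2.7258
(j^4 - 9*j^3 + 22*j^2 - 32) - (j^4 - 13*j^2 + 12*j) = -9*j^3 + 35*j^2 - 12*j - 32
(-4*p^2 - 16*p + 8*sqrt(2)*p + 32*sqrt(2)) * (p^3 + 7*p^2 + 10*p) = -4*p^5 - 44*p^4 + 8*sqrt(2)*p^4 - 152*p^3 + 88*sqrt(2)*p^3 - 160*p^2 + 304*sqrt(2)*p^2 + 320*sqrt(2)*p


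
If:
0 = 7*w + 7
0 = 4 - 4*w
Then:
No Solution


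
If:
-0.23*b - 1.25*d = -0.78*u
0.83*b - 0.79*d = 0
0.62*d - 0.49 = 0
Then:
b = 0.75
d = 0.79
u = 1.49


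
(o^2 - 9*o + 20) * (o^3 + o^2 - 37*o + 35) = o^5 - 8*o^4 - 26*o^3 + 388*o^2 - 1055*o + 700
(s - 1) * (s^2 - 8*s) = s^3 - 9*s^2 + 8*s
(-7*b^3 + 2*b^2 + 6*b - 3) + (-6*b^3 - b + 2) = -13*b^3 + 2*b^2 + 5*b - 1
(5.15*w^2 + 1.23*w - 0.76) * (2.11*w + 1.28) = 10.8665*w^3 + 9.1873*w^2 - 0.0291999999999999*w - 0.9728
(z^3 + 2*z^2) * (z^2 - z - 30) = z^5 + z^4 - 32*z^3 - 60*z^2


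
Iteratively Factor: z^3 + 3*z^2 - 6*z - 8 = (z + 4)*(z^2 - z - 2) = (z + 1)*(z + 4)*(z - 2)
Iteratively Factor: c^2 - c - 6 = (c - 3)*(c + 2)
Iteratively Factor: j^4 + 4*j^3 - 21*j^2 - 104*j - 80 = (j + 4)*(j^3 - 21*j - 20) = (j + 1)*(j + 4)*(j^2 - j - 20) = (j + 1)*(j + 4)^2*(j - 5)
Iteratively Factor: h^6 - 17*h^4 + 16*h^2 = (h - 1)*(h^5 + h^4 - 16*h^3 - 16*h^2) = h*(h - 1)*(h^4 + h^3 - 16*h^2 - 16*h) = h*(h - 4)*(h - 1)*(h^3 + 5*h^2 + 4*h) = h*(h - 4)*(h - 1)*(h + 4)*(h^2 + h) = h*(h - 4)*(h - 1)*(h + 1)*(h + 4)*(h)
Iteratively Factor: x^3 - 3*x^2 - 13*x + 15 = (x - 1)*(x^2 - 2*x - 15) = (x - 5)*(x - 1)*(x + 3)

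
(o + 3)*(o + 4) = o^2 + 7*o + 12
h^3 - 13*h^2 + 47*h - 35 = (h - 7)*(h - 5)*(h - 1)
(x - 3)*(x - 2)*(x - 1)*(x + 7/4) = x^4 - 17*x^3/4 + x^2/2 + 53*x/4 - 21/2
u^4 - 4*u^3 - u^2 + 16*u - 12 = (u - 3)*(u - 2)*(u - 1)*(u + 2)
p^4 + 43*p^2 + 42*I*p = p*(p - 7*I)*(p + I)*(p + 6*I)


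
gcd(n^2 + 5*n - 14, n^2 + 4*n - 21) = n + 7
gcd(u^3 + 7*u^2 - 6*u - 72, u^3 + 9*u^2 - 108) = u^2 + 3*u - 18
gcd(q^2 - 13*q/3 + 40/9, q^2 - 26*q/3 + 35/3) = q - 5/3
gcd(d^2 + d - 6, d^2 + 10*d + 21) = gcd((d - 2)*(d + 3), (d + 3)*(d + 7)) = d + 3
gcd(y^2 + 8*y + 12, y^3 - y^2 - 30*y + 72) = y + 6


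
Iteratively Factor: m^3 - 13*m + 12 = (m + 4)*(m^2 - 4*m + 3) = (m - 3)*(m + 4)*(m - 1)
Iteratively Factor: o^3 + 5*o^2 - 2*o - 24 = (o + 3)*(o^2 + 2*o - 8) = (o - 2)*(o + 3)*(o + 4)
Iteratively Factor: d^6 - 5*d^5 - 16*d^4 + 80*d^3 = (d + 4)*(d^5 - 9*d^4 + 20*d^3) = d*(d + 4)*(d^4 - 9*d^3 + 20*d^2) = d*(d - 5)*(d + 4)*(d^3 - 4*d^2) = d*(d - 5)*(d - 4)*(d + 4)*(d^2) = d^2*(d - 5)*(d - 4)*(d + 4)*(d)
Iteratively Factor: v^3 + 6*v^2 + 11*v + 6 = (v + 1)*(v^2 + 5*v + 6) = (v + 1)*(v + 3)*(v + 2)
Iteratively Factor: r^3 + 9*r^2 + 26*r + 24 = (r + 3)*(r^2 + 6*r + 8) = (r + 3)*(r + 4)*(r + 2)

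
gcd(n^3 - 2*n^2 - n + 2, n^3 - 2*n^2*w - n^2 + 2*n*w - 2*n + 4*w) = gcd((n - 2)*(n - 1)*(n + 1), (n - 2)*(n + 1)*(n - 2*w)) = n^2 - n - 2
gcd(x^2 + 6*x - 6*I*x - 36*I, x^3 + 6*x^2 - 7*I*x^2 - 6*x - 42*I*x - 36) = x^2 + x*(6 - 6*I) - 36*I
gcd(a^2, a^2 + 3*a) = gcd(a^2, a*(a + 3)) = a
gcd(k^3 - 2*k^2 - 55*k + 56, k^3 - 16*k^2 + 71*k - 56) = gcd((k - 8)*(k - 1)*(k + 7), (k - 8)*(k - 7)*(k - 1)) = k^2 - 9*k + 8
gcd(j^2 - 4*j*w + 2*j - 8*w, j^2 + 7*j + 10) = j + 2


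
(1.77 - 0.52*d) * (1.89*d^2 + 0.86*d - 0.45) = -0.9828*d^3 + 2.8981*d^2 + 1.7562*d - 0.7965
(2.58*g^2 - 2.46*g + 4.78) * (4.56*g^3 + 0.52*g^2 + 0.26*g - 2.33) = 11.7648*g^5 - 9.876*g^4 + 21.1884*g^3 - 4.1654*g^2 + 6.9746*g - 11.1374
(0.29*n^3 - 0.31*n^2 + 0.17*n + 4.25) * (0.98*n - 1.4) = 0.2842*n^4 - 0.7098*n^3 + 0.6006*n^2 + 3.927*n - 5.95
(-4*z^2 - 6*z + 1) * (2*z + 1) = -8*z^3 - 16*z^2 - 4*z + 1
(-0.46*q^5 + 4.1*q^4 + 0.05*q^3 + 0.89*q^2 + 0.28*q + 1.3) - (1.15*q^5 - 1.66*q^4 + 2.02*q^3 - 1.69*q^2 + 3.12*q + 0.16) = -1.61*q^5 + 5.76*q^4 - 1.97*q^3 + 2.58*q^2 - 2.84*q + 1.14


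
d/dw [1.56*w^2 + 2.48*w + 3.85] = 3.12*w + 2.48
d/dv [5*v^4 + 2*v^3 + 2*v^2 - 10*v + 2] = 20*v^3 + 6*v^2 + 4*v - 10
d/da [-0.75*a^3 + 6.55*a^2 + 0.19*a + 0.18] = -2.25*a^2 + 13.1*a + 0.19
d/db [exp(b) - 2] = exp(b)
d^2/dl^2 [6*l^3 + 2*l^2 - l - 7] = 36*l + 4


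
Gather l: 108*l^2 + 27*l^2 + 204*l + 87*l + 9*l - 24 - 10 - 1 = 135*l^2 + 300*l - 35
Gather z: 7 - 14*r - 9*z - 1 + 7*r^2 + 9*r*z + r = 7*r^2 - 13*r + z*(9*r - 9) + 6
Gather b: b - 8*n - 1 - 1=b - 8*n - 2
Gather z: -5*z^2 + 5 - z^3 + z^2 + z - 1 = -z^3 - 4*z^2 + z + 4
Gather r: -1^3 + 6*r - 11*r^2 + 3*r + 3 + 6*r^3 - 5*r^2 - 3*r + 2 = 6*r^3 - 16*r^2 + 6*r + 4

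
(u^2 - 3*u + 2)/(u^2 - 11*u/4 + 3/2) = 4*(u - 1)/(4*u - 3)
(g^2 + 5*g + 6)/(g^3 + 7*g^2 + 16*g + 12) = 1/(g + 2)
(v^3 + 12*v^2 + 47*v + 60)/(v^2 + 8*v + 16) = (v^2 + 8*v + 15)/(v + 4)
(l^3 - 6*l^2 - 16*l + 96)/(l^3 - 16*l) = (l - 6)/l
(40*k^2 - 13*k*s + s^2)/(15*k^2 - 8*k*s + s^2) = (-8*k + s)/(-3*k + s)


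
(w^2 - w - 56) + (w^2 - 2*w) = 2*w^2 - 3*w - 56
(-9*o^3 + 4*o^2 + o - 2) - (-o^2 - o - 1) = -9*o^3 + 5*o^2 + 2*o - 1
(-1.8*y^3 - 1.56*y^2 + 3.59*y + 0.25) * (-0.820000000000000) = 1.476*y^3 + 1.2792*y^2 - 2.9438*y - 0.205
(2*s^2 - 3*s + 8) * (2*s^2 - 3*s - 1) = 4*s^4 - 12*s^3 + 23*s^2 - 21*s - 8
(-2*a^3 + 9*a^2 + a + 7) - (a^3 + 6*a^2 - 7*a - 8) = -3*a^3 + 3*a^2 + 8*a + 15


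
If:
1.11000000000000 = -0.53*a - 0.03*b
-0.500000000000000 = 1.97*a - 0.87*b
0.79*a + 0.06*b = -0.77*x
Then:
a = -1.89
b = -3.69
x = 2.22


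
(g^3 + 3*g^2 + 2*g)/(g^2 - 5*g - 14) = g*(g + 1)/(g - 7)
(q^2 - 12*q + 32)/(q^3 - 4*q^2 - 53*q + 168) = (q - 4)/(q^2 + 4*q - 21)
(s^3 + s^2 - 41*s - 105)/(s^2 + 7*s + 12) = (s^2 - 2*s - 35)/(s + 4)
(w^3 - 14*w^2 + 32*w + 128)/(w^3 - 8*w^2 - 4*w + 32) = (w - 8)/(w - 2)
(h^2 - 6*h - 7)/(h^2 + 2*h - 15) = (h^2 - 6*h - 7)/(h^2 + 2*h - 15)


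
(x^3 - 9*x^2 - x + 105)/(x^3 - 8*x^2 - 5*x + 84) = (x - 5)/(x - 4)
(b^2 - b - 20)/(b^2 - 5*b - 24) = (-b^2 + b + 20)/(-b^2 + 5*b + 24)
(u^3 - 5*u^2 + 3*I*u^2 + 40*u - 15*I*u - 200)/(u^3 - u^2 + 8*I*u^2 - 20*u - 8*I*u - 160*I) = (u - 5*I)/(u + 4)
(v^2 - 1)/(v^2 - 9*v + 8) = (v + 1)/(v - 8)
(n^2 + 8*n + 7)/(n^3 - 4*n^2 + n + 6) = (n + 7)/(n^2 - 5*n + 6)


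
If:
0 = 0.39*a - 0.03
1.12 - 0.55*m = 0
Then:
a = 0.08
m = 2.04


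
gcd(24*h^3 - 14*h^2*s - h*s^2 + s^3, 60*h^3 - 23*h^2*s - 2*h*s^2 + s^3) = -3*h + s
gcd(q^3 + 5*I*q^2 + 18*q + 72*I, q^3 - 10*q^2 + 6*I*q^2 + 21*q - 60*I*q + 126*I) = q + 6*I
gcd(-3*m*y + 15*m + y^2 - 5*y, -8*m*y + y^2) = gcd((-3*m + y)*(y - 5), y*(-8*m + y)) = 1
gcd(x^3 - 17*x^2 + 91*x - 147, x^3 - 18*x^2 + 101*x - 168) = x^2 - 10*x + 21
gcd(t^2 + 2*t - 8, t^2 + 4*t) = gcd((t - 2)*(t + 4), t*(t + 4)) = t + 4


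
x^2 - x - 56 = (x - 8)*(x + 7)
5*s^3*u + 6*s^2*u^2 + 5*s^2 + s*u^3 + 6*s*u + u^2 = (s + u)*(5*s + u)*(s*u + 1)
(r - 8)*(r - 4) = r^2 - 12*r + 32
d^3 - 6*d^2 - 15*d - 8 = (d - 8)*(d + 1)^2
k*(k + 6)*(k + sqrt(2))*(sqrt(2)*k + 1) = sqrt(2)*k^4 + 3*k^3 + 6*sqrt(2)*k^3 + sqrt(2)*k^2 + 18*k^2 + 6*sqrt(2)*k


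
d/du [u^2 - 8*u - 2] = 2*u - 8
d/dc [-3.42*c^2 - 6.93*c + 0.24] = -6.84*c - 6.93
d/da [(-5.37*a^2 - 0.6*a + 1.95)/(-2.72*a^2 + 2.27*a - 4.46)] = (-13.8219*a^2 + 58.5084*a - 1.7505)/(7.3984*a^4 - 12.3488*a^3 + 29.4153*a^2 - 20.2484*a + 19.8916)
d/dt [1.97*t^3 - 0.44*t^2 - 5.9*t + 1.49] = 5.91*t^2 - 0.88*t - 5.9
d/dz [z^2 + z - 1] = 2*z + 1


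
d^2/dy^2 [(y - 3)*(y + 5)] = 2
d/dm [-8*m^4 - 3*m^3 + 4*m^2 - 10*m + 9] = -32*m^3 - 9*m^2 + 8*m - 10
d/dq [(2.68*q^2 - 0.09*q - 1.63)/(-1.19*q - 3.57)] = (-3.1892*q^2 - 19.1352*q - 1.6184)/(1.4161*q^2 + 8.4966*q + 12.7449)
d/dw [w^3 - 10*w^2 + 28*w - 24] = 3*w^2 - 20*w + 28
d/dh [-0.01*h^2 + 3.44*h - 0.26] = 3.44 - 0.02*h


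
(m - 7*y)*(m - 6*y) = m^2 - 13*m*y + 42*y^2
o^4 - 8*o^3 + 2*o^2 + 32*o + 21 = (o - 7)*(o - 3)*(o + 1)^2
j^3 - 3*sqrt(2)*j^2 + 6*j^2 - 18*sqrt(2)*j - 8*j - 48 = (j + 6)*(j - 4*sqrt(2))*(j + sqrt(2))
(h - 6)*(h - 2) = h^2 - 8*h + 12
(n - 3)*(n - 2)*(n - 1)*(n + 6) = n^4 - 25*n^2 + 60*n - 36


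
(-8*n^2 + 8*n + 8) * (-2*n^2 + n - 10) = 16*n^4 - 24*n^3 + 72*n^2 - 72*n - 80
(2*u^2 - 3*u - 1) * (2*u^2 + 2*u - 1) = 4*u^4 - 2*u^3 - 10*u^2 + u + 1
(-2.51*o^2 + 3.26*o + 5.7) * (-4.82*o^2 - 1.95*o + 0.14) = 12.0982*o^4 - 10.8187*o^3 - 34.1824*o^2 - 10.6586*o + 0.798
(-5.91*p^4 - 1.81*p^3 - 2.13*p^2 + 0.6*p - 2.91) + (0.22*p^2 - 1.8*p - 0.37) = -5.91*p^4 - 1.81*p^3 - 1.91*p^2 - 1.2*p - 3.28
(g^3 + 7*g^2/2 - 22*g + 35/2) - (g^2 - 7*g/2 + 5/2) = g^3 + 5*g^2/2 - 37*g/2 + 15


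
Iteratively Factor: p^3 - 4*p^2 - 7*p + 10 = (p - 5)*(p^2 + p - 2) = (p - 5)*(p - 1)*(p + 2)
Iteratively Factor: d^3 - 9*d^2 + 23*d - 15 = (d - 5)*(d^2 - 4*d + 3) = (d - 5)*(d - 3)*(d - 1)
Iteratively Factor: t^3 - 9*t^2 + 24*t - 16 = (t - 4)*(t^2 - 5*t + 4) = (t - 4)^2*(t - 1)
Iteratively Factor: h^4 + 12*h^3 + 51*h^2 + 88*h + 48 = (h + 4)*(h^3 + 8*h^2 + 19*h + 12) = (h + 4)^2*(h^2 + 4*h + 3) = (h + 3)*(h + 4)^2*(h + 1)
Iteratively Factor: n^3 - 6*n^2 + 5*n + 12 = (n + 1)*(n^2 - 7*n + 12) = (n - 3)*(n + 1)*(n - 4)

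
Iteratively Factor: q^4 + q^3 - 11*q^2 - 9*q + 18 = (q - 1)*(q^3 + 2*q^2 - 9*q - 18) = (q - 1)*(q + 3)*(q^2 - q - 6) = (q - 3)*(q - 1)*(q + 3)*(q + 2)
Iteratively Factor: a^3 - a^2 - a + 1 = (a + 1)*(a^2 - 2*a + 1) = (a - 1)*(a + 1)*(a - 1)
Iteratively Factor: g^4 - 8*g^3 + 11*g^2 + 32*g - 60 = (g + 2)*(g^3 - 10*g^2 + 31*g - 30) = (g - 2)*(g + 2)*(g^2 - 8*g + 15) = (g - 5)*(g - 2)*(g + 2)*(g - 3)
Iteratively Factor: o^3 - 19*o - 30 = (o + 2)*(o^2 - 2*o - 15) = (o - 5)*(o + 2)*(o + 3)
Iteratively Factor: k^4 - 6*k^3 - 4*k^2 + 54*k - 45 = (k - 5)*(k^3 - k^2 - 9*k + 9) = (k - 5)*(k - 1)*(k^2 - 9) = (k - 5)*(k - 1)*(k + 3)*(k - 3)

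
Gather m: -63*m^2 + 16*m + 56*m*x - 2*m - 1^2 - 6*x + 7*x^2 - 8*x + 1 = -63*m^2 + m*(56*x + 14) + 7*x^2 - 14*x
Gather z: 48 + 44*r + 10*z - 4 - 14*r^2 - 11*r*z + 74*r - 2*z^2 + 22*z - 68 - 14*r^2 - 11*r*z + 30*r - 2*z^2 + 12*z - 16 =-28*r^2 + 148*r - 4*z^2 + z*(44 - 22*r) - 40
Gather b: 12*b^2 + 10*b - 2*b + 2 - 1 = 12*b^2 + 8*b + 1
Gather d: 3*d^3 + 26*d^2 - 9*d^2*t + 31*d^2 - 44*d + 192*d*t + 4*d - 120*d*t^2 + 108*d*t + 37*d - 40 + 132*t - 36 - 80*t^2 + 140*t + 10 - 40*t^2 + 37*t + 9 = 3*d^3 + d^2*(57 - 9*t) + d*(-120*t^2 + 300*t - 3) - 120*t^2 + 309*t - 57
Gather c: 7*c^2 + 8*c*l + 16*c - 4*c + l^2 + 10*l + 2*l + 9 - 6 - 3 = 7*c^2 + c*(8*l + 12) + l^2 + 12*l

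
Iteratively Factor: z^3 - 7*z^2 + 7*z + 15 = (z - 5)*(z^2 - 2*z - 3) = (z - 5)*(z + 1)*(z - 3)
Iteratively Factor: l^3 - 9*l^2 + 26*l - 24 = (l - 3)*(l^2 - 6*l + 8) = (l - 4)*(l - 3)*(l - 2)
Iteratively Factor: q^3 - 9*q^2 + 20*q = (q - 5)*(q^2 - 4*q) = (q - 5)*(q - 4)*(q)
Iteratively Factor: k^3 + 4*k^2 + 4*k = (k)*(k^2 + 4*k + 4) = k*(k + 2)*(k + 2)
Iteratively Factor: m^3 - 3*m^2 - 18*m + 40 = (m - 5)*(m^2 + 2*m - 8) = (m - 5)*(m - 2)*(m + 4)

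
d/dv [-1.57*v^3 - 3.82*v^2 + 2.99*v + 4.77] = -4.71*v^2 - 7.64*v + 2.99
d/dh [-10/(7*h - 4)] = 70/(7*h - 4)^2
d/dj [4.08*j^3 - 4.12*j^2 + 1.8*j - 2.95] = 12.24*j^2 - 8.24*j + 1.8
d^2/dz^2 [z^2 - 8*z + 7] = 2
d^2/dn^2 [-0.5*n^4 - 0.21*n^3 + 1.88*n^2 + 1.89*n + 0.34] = -6.0*n^2 - 1.26*n + 3.76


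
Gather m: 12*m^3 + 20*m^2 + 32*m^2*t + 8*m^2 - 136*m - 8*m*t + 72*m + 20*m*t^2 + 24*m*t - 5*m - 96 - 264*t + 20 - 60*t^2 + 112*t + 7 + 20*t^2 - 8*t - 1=12*m^3 + m^2*(32*t + 28) + m*(20*t^2 + 16*t - 69) - 40*t^2 - 160*t - 70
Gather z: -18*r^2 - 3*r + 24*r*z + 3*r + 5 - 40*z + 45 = -18*r^2 + z*(24*r - 40) + 50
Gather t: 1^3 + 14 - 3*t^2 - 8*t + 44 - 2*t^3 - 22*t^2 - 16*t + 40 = -2*t^3 - 25*t^2 - 24*t + 99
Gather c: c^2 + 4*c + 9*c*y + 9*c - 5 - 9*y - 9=c^2 + c*(9*y + 13) - 9*y - 14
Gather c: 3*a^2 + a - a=3*a^2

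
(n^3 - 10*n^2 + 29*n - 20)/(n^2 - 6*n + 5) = n - 4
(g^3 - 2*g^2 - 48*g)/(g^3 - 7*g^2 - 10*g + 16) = g*(g + 6)/(g^2 + g - 2)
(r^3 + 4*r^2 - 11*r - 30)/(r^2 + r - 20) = (r^2 - r - 6)/(r - 4)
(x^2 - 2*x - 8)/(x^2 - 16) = (x + 2)/(x + 4)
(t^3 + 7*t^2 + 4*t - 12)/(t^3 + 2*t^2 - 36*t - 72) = (t - 1)/(t - 6)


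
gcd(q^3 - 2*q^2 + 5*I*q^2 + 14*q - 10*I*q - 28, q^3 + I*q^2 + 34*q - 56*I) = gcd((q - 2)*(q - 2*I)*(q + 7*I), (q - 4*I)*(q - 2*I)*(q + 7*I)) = q^2 + 5*I*q + 14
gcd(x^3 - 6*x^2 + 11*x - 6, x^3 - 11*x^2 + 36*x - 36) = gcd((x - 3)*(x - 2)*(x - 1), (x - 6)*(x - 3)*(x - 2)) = x^2 - 5*x + 6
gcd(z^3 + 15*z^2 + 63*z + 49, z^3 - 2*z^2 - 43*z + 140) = z + 7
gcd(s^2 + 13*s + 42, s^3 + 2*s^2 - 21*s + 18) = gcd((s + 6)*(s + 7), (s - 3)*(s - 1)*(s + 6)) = s + 6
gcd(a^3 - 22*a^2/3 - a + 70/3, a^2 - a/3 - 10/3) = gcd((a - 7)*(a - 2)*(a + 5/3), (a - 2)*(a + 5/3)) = a^2 - a/3 - 10/3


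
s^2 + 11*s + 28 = (s + 4)*(s + 7)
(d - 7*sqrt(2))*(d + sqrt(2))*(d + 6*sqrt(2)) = d^3 - 86*d - 84*sqrt(2)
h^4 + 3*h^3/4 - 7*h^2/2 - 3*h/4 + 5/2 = (h - 5/4)*(h - 1)*(h + 1)*(h + 2)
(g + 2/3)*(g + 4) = g^2 + 14*g/3 + 8/3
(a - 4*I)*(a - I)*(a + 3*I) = a^3 - 2*I*a^2 + 11*a - 12*I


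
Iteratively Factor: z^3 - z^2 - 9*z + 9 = (z - 3)*(z^2 + 2*z - 3) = (z - 3)*(z - 1)*(z + 3)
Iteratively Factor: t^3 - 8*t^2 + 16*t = (t - 4)*(t^2 - 4*t) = (t - 4)^2*(t)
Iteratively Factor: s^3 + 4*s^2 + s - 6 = (s + 2)*(s^2 + 2*s - 3) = (s + 2)*(s + 3)*(s - 1)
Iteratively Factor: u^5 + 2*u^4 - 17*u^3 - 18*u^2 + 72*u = (u - 2)*(u^4 + 4*u^3 - 9*u^2 - 36*u) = (u - 2)*(u + 4)*(u^3 - 9*u) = (u - 3)*(u - 2)*(u + 4)*(u^2 + 3*u) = (u - 3)*(u - 2)*(u + 3)*(u + 4)*(u)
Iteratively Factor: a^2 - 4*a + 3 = (a - 3)*(a - 1)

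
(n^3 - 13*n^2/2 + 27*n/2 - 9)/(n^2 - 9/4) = 2*(n^2 - 5*n + 6)/(2*n + 3)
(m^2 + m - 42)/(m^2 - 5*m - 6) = (m + 7)/(m + 1)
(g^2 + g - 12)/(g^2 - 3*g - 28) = (g - 3)/(g - 7)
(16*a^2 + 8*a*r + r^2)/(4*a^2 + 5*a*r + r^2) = (4*a + r)/(a + r)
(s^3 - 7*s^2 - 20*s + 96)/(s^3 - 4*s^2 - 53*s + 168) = (s + 4)/(s + 7)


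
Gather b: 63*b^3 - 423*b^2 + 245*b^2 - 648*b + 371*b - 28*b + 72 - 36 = 63*b^3 - 178*b^2 - 305*b + 36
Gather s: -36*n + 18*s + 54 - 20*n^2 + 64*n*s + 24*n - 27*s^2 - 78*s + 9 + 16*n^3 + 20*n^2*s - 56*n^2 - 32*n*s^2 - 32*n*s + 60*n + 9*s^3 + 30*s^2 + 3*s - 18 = 16*n^3 - 76*n^2 + 48*n + 9*s^3 + s^2*(3 - 32*n) + s*(20*n^2 + 32*n - 57) + 45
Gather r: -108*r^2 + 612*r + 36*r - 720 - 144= -108*r^2 + 648*r - 864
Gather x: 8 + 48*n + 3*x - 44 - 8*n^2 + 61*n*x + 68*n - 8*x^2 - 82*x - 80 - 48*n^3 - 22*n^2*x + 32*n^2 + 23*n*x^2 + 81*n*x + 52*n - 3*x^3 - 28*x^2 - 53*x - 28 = -48*n^3 + 24*n^2 + 168*n - 3*x^3 + x^2*(23*n - 36) + x*(-22*n^2 + 142*n - 132) - 144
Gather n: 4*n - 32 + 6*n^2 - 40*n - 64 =6*n^2 - 36*n - 96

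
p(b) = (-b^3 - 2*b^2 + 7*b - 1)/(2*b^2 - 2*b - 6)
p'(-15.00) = -0.50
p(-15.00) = 5.95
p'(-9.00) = -0.52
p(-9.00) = 2.89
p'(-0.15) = -1.50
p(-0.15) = 0.37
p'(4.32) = -0.29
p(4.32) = -3.91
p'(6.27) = -0.46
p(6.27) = -4.70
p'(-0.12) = -1.44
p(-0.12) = 0.33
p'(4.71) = -0.36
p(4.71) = -4.04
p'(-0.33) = -2.00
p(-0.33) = 0.68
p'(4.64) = -0.35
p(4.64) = -4.01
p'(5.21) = -0.41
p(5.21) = -4.23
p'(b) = (2 - 4*b)*(-b^3 - 2*b^2 + 7*b - 1)/(2*b^2 - 2*b - 6)^2 + (-3*b^2 - 4*b + 7)/(2*b^2 - 2*b - 6)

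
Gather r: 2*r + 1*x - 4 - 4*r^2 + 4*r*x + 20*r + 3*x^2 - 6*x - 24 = -4*r^2 + r*(4*x + 22) + 3*x^2 - 5*x - 28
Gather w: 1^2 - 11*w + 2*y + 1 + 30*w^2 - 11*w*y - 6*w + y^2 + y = 30*w^2 + w*(-11*y - 17) + y^2 + 3*y + 2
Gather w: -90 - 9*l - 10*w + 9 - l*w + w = -9*l + w*(-l - 9) - 81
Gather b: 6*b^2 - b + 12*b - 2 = 6*b^2 + 11*b - 2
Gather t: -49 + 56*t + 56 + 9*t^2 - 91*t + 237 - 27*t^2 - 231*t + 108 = -18*t^2 - 266*t + 352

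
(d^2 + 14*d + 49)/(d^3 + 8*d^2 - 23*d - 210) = (d + 7)/(d^2 + d - 30)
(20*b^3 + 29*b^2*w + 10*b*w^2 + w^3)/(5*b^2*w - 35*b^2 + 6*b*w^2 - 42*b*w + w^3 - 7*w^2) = (4*b + w)/(w - 7)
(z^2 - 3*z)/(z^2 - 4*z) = (z - 3)/(z - 4)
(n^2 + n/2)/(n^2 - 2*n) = (n + 1/2)/(n - 2)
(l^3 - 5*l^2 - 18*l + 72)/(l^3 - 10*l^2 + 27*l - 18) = (l + 4)/(l - 1)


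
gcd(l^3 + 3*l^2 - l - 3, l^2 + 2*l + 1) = l + 1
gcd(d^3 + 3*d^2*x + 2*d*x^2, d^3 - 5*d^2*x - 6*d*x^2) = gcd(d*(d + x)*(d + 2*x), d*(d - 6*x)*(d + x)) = d^2 + d*x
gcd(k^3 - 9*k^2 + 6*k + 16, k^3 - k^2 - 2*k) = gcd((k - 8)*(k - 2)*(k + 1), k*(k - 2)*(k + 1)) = k^2 - k - 2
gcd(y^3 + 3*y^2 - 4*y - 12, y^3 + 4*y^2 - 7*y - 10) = y - 2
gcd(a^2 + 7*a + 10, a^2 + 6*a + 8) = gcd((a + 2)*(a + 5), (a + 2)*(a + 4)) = a + 2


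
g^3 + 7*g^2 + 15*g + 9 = (g + 1)*(g + 3)^2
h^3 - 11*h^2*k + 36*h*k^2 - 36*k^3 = (h - 6*k)*(h - 3*k)*(h - 2*k)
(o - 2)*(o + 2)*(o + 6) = o^3 + 6*o^2 - 4*o - 24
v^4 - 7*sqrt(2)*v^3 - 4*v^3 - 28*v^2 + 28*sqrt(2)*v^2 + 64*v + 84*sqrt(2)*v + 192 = (v - 6)*(v + 2)*(v - 8*sqrt(2))*(v + sqrt(2))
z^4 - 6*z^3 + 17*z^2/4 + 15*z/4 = z*(z - 5)*(z - 3/2)*(z + 1/2)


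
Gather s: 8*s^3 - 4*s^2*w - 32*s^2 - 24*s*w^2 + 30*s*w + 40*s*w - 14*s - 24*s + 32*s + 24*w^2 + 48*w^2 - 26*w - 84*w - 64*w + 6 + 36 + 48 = 8*s^3 + s^2*(-4*w - 32) + s*(-24*w^2 + 70*w - 6) + 72*w^2 - 174*w + 90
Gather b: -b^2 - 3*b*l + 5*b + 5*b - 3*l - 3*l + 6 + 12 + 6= -b^2 + b*(10 - 3*l) - 6*l + 24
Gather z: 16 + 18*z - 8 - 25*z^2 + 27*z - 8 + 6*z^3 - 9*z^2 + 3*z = 6*z^3 - 34*z^2 + 48*z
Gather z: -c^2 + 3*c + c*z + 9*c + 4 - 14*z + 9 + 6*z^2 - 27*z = -c^2 + 12*c + 6*z^2 + z*(c - 41) + 13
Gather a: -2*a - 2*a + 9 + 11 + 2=22 - 4*a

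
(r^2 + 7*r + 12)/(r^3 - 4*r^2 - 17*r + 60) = (r + 3)/(r^2 - 8*r + 15)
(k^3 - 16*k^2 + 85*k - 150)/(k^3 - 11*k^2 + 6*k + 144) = (k^2 - 10*k + 25)/(k^2 - 5*k - 24)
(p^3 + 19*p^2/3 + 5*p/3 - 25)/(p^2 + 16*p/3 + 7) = (3*p^2 + 10*p - 25)/(3*p + 7)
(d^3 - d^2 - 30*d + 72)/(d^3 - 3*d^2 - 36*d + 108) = (d - 4)/(d - 6)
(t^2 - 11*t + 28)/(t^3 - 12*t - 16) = (t - 7)/(t^2 + 4*t + 4)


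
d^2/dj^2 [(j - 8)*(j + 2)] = 2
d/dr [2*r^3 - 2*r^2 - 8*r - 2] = 6*r^2 - 4*r - 8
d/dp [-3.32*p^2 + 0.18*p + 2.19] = 0.18 - 6.64*p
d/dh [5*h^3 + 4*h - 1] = 15*h^2 + 4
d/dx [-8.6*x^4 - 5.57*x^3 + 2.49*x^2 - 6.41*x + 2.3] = -34.4*x^3 - 16.71*x^2 + 4.98*x - 6.41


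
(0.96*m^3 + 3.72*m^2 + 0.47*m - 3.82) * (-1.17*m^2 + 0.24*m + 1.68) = -1.1232*m^5 - 4.122*m^4 + 1.9557*m^3 + 10.8318*m^2 - 0.1272*m - 6.4176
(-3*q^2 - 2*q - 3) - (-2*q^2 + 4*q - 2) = -q^2 - 6*q - 1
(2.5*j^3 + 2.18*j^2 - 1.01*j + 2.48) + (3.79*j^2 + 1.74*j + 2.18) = 2.5*j^3 + 5.97*j^2 + 0.73*j + 4.66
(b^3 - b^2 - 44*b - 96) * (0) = 0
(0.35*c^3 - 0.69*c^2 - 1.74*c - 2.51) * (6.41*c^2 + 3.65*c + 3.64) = 2.2435*c^5 - 3.1454*c^4 - 12.3979*c^3 - 24.9517*c^2 - 15.4951*c - 9.1364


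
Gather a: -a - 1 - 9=-a - 10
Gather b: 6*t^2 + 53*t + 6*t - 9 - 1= 6*t^2 + 59*t - 10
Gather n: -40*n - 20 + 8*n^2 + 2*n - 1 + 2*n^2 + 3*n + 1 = 10*n^2 - 35*n - 20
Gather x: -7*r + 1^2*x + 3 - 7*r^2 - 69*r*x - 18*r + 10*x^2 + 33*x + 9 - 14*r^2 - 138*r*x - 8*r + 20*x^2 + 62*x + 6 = -21*r^2 - 33*r + 30*x^2 + x*(96 - 207*r) + 18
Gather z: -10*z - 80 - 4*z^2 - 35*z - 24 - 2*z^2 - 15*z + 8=-6*z^2 - 60*z - 96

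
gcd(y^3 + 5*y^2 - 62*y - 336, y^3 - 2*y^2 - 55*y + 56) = y^2 - y - 56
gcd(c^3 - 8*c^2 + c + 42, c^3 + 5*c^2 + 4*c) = 1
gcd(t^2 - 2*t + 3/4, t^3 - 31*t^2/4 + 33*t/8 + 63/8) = t - 3/2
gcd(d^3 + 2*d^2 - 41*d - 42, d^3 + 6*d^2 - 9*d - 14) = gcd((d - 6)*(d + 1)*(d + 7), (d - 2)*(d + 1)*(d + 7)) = d^2 + 8*d + 7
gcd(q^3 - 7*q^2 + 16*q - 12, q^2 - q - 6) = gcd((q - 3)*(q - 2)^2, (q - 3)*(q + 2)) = q - 3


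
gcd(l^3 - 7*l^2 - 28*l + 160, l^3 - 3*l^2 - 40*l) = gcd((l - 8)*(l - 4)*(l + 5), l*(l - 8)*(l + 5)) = l^2 - 3*l - 40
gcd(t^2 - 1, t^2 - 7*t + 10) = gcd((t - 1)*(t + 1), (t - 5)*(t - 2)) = 1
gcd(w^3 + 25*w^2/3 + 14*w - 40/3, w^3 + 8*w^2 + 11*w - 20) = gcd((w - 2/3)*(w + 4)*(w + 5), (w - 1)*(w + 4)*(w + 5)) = w^2 + 9*w + 20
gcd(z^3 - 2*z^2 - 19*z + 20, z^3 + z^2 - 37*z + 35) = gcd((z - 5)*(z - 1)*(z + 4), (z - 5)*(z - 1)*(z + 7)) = z^2 - 6*z + 5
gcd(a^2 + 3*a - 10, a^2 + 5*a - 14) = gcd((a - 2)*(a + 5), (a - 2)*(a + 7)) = a - 2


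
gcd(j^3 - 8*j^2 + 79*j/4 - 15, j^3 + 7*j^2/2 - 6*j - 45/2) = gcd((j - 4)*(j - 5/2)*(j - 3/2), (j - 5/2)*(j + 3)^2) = j - 5/2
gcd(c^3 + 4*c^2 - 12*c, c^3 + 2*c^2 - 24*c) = c^2 + 6*c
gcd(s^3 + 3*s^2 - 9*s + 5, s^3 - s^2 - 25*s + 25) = s^2 + 4*s - 5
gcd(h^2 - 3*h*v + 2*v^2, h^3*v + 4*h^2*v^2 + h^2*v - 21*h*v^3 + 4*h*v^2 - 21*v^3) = 1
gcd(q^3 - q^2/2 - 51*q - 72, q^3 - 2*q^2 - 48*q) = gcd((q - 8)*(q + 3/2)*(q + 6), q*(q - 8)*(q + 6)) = q^2 - 2*q - 48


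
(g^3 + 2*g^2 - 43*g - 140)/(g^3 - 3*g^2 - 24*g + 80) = (g^2 - 3*g - 28)/(g^2 - 8*g + 16)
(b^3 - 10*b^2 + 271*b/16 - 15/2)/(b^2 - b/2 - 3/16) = (4*b^2 - 37*b + 40)/(4*b + 1)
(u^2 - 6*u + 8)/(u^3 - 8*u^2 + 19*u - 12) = (u - 2)/(u^2 - 4*u + 3)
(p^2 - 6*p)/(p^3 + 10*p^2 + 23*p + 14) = p*(p - 6)/(p^3 + 10*p^2 + 23*p + 14)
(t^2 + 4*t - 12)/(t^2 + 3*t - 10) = (t + 6)/(t + 5)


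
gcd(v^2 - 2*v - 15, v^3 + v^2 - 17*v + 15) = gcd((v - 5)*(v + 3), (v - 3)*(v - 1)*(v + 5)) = 1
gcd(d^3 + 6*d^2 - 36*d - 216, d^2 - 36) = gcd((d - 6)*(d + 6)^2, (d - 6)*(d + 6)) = d^2 - 36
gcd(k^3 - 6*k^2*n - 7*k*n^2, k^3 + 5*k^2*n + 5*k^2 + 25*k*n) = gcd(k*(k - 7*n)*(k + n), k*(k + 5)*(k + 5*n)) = k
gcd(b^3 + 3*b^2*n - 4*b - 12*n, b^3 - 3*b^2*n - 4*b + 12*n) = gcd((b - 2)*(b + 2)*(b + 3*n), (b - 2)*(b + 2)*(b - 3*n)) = b^2 - 4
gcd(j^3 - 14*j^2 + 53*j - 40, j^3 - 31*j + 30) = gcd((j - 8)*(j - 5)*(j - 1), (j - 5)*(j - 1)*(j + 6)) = j^2 - 6*j + 5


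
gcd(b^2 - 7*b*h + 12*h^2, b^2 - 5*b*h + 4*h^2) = b - 4*h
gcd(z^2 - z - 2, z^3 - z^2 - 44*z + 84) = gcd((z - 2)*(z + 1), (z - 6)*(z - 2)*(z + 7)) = z - 2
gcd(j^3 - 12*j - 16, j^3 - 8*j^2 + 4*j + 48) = j^2 - 2*j - 8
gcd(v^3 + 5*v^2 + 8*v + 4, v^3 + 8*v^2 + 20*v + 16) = v^2 + 4*v + 4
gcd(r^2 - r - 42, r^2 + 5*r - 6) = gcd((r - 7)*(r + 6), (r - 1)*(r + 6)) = r + 6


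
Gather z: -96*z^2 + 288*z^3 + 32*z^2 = 288*z^3 - 64*z^2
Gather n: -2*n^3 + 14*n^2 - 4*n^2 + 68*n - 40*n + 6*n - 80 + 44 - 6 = -2*n^3 + 10*n^2 + 34*n - 42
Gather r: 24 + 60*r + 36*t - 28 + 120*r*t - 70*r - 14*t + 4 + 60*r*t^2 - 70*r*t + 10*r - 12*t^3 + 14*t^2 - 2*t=r*(60*t^2 + 50*t) - 12*t^3 + 14*t^2 + 20*t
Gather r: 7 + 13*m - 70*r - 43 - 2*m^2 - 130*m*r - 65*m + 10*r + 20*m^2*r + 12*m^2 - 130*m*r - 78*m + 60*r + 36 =10*m^2 - 130*m + r*(20*m^2 - 260*m)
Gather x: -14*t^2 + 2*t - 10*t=-14*t^2 - 8*t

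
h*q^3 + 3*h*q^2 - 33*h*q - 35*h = (q - 5)*(q + 7)*(h*q + h)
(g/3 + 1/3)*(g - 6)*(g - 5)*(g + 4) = g^4/3 - 2*g^3 - 7*g^2 + 106*g/3 + 40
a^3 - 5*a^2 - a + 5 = (a - 5)*(a - 1)*(a + 1)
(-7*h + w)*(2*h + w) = -14*h^2 - 5*h*w + w^2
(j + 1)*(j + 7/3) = j^2 + 10*j/3 + 7/3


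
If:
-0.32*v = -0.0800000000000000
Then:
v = 0.25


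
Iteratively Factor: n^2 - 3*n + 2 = (n - 2)*(n - 1)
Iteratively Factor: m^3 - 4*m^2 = (m)*(m^2 - 4*m) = m^2*(m - 4)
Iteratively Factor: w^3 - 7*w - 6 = (w + 1)*(w^2 - w - 6) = (w + 1)*(w + 2)*(w - 3)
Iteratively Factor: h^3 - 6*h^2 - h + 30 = (h + 2)*(h^2 - 8*h + 15) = (h - 3)*(h + 2)*(h - 5)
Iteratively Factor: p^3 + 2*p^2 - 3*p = (p)*(p^2 + 2*p - 3) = p*(p + 3)*(p - 1)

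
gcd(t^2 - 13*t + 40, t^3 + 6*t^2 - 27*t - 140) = t - 5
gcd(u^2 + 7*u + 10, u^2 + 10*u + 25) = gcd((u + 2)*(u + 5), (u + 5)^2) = u + 5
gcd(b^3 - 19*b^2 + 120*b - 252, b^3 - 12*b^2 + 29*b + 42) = b^2 - 13*b + 42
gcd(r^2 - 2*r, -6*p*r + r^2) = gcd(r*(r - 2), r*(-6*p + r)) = r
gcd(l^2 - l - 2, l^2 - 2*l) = l - 2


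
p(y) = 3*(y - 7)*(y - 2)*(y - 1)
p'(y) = 3*(y - 7)*(y - 2) + 3*(y - 7)*(y - 1) + 3*(y - 2)*(y - 1)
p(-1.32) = -192.25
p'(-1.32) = 163.88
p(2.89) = -20.74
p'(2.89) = -29.23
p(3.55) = -40.91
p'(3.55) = -30.58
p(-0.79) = -116.71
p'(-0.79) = 122.02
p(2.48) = -9.63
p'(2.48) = -24.45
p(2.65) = -14.00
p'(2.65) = -26.80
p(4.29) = -61.25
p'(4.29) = -22.76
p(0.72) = -6.75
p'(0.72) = 30.47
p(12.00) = 1650.00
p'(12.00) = 645.00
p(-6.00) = -2184.00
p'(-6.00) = 753.00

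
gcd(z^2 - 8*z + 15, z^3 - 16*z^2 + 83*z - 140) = z - 5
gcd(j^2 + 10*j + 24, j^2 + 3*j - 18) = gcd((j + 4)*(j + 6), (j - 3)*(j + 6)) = j + 6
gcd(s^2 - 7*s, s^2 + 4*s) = s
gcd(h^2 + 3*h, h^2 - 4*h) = h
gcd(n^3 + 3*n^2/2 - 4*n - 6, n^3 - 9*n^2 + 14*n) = n - 2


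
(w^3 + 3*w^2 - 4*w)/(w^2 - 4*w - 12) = w*(-w^2 - 3*w + 4)/(-w^2 + 4*w + 12)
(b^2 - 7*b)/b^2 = (b - 7)/b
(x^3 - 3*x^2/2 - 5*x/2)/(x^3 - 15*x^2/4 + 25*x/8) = 4*(x + 1)/(4*x - 5)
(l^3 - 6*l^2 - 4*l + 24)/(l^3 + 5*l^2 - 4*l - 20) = (l - 6)/(l + 5)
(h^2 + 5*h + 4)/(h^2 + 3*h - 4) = (h + 1)/(h - 1)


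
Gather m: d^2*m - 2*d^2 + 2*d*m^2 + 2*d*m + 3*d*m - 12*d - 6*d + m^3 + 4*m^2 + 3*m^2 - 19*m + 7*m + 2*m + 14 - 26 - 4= -2*d^2 - 18*d + m^3 + m^2*(2*d + 7) + m*(d^2 + 5*d - 10) - 16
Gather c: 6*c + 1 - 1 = 6*c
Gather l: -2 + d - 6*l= d - 6*l - 2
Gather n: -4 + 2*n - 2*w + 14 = 2*n - 2*w + 10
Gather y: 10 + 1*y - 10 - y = 0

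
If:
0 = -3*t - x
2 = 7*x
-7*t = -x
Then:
No Solution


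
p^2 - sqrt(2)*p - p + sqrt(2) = (p - 1)*(p - sqrt(2))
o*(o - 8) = o^2 - 8*o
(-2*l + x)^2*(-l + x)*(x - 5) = -4*l^3*x + 20*l^3 + 8*l^2*x^2 - 40*l^2*x - 5*l*x^3 + 25*l*x^2 + x^4 - 5*x^3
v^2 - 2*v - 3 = (v - 3)*(v + 1)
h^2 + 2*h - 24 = (h - 4)*(h + 6)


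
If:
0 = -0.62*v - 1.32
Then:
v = -2.13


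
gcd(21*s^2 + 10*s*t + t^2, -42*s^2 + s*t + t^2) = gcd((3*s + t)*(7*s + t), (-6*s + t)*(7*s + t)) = 7*s + t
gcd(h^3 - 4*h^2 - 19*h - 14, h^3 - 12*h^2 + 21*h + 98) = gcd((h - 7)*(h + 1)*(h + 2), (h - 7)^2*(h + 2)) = h^2 - 5*h - 14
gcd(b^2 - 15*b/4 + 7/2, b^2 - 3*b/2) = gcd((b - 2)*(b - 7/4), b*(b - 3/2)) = 1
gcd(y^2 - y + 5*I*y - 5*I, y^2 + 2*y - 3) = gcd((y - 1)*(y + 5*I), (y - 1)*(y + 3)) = y - 1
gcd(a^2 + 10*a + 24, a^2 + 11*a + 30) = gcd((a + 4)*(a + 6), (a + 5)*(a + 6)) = a + 6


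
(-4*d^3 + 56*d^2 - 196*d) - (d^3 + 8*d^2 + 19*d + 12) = -5*d^3 + 48*d^2 - 215*d - 12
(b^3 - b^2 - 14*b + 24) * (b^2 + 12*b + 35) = b^5 + 11*b^4 + 9*b^3 - 179*b^2 - 202*b + 840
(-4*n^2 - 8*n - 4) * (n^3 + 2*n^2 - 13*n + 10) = -4*n^5 - 16*n^4 + 32*n^3 + 56*n^2 - 28*n - 40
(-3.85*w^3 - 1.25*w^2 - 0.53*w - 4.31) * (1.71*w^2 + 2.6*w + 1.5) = -6.5835*w^5 - 12.1475*w^4 - 9.9313*w^3 - 10.6231*w^2 - 12.001*w - 6.465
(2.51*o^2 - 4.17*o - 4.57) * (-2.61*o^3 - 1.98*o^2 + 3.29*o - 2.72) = -6.5511*o^5 + 5.9139*o^4 + 28.4422*o^3 - 11.4979*o^2 - 3.6929*o + 12.4304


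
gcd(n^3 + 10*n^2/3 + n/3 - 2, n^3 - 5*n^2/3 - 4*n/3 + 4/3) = n^2 + n/3 - 2/3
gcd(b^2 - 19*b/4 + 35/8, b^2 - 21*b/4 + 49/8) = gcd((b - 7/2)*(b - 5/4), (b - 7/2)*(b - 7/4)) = b - 7/2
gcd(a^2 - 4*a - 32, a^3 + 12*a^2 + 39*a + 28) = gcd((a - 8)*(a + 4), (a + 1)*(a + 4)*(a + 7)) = a + 4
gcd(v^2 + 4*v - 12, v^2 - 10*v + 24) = 1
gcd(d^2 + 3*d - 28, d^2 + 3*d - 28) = d^2 + 3*d - 28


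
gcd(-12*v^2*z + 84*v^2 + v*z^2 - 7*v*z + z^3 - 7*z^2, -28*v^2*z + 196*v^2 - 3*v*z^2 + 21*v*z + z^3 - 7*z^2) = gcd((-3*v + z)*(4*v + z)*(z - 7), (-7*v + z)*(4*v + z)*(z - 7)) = 4*v*z - 28*v + z^2 - 7*z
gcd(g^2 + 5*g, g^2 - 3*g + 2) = 1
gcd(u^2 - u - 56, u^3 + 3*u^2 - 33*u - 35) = u + 7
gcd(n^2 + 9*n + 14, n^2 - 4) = n + 2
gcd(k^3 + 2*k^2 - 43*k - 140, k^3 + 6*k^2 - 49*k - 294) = k - 7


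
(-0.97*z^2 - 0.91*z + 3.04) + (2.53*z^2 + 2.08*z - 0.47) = 1.56*z^2 + 1.17*z + 2.57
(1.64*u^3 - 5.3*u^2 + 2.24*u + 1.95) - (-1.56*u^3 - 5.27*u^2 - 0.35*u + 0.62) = 3.2*u^3 - 0.0300000000000002*u^2 + 2.59*u + 1.33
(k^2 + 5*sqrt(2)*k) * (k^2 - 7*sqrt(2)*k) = k^4 - 2*sqrt(2)*k^3 - 70*k^2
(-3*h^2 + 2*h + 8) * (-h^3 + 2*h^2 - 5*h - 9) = 3*h^5 - 8*h^4 + 11*h^3 + 33*h^2 - 58*h - 72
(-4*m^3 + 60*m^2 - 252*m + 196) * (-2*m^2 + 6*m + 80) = 8*m^5 - 144*m^4 + 544*m^3 + 2896*m^2 - 18984*m + 15680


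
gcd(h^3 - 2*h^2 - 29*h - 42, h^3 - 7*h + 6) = h + 3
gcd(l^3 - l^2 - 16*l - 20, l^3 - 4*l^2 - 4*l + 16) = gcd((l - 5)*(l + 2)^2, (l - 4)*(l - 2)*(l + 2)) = l + 2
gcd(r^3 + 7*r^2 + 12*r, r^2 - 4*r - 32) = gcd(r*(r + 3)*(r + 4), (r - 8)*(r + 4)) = r + 4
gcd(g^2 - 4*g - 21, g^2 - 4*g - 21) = g^2 - 4*g - 21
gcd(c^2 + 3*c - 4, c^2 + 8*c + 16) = c + 4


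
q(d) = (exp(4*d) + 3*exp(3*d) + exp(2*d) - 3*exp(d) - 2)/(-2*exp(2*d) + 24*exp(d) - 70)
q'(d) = (4*exp(2*d) - 24*exp(d))*(exp(4*d) + 3*exp(3*d) + exp(2*d) - 3*exp(d) - 2)/(-2*exp(2*d) + 24*exp(d) - 70)^2 + (4*exp(4*d) + 9*exp(3*d) + 2*exp(2*d) - 3*exp(d))/(-2*exp(2*d) + 24*exp(d) - 70) = (-2*exp(5*d) + 33*exp(4*d) - 68*exp(3*d) - 306*exp(2*d) - 74*exp(d) + 129)*exp(d)/(2*(exp(4*d) - 24*exp(3*d) + 214*exp(2*d) - 840*exp(d) + 1225))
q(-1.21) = 0.04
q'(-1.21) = 0.01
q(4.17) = -2663.16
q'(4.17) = -4661.24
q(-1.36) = 0.04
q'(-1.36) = 0.01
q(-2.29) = 0.03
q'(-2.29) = 0.01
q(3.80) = -1423.93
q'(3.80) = -2313.43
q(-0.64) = 0.05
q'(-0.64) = -0.00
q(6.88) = -480369.35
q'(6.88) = -953296.09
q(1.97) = -5098.61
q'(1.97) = 212191.21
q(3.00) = -474.68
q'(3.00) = -474.96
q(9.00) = -32890830.77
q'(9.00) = -65720742.19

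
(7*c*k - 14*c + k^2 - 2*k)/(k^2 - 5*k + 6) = (7*c + k)/(k - 3)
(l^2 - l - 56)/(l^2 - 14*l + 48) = (l + 7)/(l - 6)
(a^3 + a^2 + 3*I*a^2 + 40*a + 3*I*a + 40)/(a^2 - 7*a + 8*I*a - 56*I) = (a^2 + a*(1 - 5*I) - 5*I)/(a - 7)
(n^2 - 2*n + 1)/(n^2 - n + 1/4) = 4*(n^2 - 2*n + 1)/(4*n^2 - 4*n + 1)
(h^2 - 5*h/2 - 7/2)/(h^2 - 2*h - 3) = (h - 7/2)/(h - 3)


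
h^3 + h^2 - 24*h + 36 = (h - 3)*(h - 2)*(h + 6)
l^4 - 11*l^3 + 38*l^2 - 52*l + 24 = (l - 6)*(l - 2)^2*(l - 1)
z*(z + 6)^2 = z^3 + 12*z^2 + 36*z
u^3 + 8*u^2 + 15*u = u*(u + 3)*(u + 5)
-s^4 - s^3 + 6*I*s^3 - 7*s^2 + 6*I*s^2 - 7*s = s*(s - 7*I)*(-I*s + 1)*(-I*s - I)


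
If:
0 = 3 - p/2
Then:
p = 6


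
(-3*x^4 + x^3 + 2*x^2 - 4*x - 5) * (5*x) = -15*x^5 + 5*x^4 + 10*x^3 - 20*x^2 - 25*x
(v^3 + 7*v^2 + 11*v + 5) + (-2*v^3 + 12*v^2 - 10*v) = -v^3 + 19*v^2 + v + 5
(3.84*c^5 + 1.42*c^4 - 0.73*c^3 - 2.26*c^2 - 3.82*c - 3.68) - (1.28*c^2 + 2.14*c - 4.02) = 3.84*c^5 + 1.42*c^4 - 0.73*c^3 - 3.54*c^2 - 5.96*c + 0.339999999999999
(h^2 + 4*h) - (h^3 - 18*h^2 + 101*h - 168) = -h^3 + 19*h^2 - 97*h + 168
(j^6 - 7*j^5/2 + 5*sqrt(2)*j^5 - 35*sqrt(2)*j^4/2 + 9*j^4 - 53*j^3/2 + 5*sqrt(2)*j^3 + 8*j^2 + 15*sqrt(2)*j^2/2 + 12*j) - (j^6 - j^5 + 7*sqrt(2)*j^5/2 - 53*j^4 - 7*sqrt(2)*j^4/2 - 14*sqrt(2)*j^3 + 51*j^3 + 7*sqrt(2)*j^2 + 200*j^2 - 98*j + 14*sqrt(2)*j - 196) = -5*j^5/2 + 3*sqrt(2)*j^5/2 - 14*sqrt(2)*j^4 + 62*j^4 - 155*j^3/2 + 19*sqrt(2)*j^3 - 192*j^2 + sqrt(2)*j^2/2 - 14*sqrt(2)*j + 110*j + 196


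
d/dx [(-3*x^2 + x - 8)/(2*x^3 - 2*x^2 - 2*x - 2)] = (3*x^4/2 - x^3 + 14*x^2 - 5*x - 9/2)/(x^6 - 2*x^5 - x^4 + 3*x^2 + 2*x + 1)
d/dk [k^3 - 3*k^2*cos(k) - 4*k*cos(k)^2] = 3*k^2*sin(k) + 3*k^2 + 4*k*sin(2*k) - 6*k*cos(k) - 4*cos(k)^2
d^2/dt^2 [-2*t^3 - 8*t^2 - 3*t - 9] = -12*t - 16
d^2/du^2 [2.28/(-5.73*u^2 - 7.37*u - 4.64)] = (149.718024*u^2 + 192.569256*u - 2.28*(11.46*u + 7.37)*(22.92*u + 14.74) + 121.237632)/(5.73*u^2 + 7.37*u + 4.64)^3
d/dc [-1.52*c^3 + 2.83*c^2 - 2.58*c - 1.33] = -4.56*c^2 + 5.66*c - 2.58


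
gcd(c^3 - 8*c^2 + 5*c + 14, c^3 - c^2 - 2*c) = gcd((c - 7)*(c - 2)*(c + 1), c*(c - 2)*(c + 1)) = c^2 - c - 2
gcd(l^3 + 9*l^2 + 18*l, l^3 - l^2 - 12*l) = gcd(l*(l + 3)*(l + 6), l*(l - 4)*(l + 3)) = l^2 + 3*l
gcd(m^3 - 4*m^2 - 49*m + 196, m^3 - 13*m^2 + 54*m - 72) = m - 4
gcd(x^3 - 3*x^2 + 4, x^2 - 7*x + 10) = x - 2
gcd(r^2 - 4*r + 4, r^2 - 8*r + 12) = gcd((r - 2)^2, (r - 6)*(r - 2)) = r - 2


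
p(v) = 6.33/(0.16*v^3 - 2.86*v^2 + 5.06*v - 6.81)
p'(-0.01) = -0.69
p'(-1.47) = -0.21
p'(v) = 6.33*(-0.48*v^2 + 5.72*v - 5.06)/(0.16*v^3 - 2.86*v^2 + 5.06*v - 6.81)^2 = (-3.0384*v^2 + 36.2076*v - 32.0298)/(0.16*v^3 - 2.86*v^2 + 5.06*v - 6.81)^2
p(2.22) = -0.80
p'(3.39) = 0.21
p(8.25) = -0.09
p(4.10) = -0.27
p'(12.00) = -0.01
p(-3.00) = -0.12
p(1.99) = -0.93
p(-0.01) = -0.92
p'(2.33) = 0.49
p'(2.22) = 0.53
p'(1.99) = 0.60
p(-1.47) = -0.30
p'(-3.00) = -0.06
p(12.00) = -0.08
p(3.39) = -0.39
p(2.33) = -0.74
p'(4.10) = 0.12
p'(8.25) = 0.01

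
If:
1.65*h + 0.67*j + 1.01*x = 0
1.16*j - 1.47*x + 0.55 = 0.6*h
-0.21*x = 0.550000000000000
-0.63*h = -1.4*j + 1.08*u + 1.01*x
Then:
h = 2.60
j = -2.45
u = -2.24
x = -2.62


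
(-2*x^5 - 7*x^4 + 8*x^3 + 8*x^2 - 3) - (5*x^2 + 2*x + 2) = -2*x^5 - 7*x^4 + 8*x^3 + 3*x^2 - 2*x - 5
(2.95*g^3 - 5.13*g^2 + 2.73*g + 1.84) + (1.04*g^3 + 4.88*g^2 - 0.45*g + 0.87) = 3.99*g^3 - 0.25*g^2 + 2.28*g + 2.71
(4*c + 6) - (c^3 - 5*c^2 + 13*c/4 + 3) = -c^3 + 5*c^2 + 3*c/4 + 3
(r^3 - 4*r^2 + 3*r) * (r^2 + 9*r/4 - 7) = r^5 - 7*r^4/4 - 13*r^3 + 139*r^2/4 - 21*r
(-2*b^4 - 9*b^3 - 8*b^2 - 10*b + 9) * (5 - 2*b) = 4*b^5 + 8*b^4 - 29*b^3 - 20*b^2 - 68*b + 45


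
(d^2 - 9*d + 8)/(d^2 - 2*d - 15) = (-d^2 + 9*d - 8)/(-d^2 + 2*d + 15)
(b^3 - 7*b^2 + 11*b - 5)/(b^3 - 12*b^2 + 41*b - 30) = (b - 1)/(b - 6)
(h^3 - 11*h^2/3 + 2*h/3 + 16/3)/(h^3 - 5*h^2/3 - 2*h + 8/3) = (3*h^2 - 5*h - 8)/(3*h^2 + h - 4)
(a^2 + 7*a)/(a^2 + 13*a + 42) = a/(a + 6)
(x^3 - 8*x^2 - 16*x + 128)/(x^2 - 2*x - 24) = (x^2 - 12*x + 32)/(x - 6)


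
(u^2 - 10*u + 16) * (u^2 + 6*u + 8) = u^4 - 4*u^3 - 36*u^2 + 16*u + 128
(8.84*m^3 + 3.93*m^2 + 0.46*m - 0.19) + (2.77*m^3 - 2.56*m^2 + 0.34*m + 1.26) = 11.61*m^3 + 1.37*m^2 + 0.8*m + 1.07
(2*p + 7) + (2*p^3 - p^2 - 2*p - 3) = 2*p^3 - p^2 + 4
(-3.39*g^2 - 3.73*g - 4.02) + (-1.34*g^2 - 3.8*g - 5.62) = -4.73*g^2 - 7.53*g - 9.64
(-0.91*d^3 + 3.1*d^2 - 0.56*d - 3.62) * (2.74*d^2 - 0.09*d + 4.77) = -2.4934*d^5 + 8.5759*d^4 - 6.1541*d^3 + 4.9186*d^2 - 2.3454*d - 17.2674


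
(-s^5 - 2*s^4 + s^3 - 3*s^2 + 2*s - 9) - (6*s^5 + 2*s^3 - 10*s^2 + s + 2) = -7*s^5 - 2*s^4 - s^3 + 7*s^2 + s - 11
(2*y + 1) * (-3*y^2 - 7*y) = -6*y^3 - 17*y^2 - 7*y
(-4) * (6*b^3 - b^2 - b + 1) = -24*b^3 + 4*b^2 + 4*b - 4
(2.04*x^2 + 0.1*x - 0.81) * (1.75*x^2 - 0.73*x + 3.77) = 3.57*x^4 - 1.3142*x^3 + 6.2003*x^2 + 0.9683*x - 3.0537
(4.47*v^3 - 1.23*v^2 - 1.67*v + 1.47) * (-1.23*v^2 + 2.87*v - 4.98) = -5.4981*v^5 + 14.3418*v^4 - 23.7366*v^3 - 0.4756*v^2 + 12.5355*v - 7.3206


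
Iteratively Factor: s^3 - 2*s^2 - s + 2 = (s - 1)*(s^2 - s - 2) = (s - 1)*(s + 1)*(s - 2)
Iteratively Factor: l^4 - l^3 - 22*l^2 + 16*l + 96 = (l - 3)*(l^3 + 2*l^2 - 16*l - 32) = (l - 3)*(l + 2)*(l^2 - 16) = (l - 4)*(l - 3)*(l + 2)*(l + 4)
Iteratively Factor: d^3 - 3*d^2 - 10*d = (d + 2)*(d^2 - 5*d) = (d - 5)*(d + 2)*(d)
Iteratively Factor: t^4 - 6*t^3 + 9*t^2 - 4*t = (t - 1)*(t^3 - 5*t^2 + 4*t) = (t - 4)*(t - 1)*(t^2 - t) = t*(t - 4)*(t - 1)*(t - 1)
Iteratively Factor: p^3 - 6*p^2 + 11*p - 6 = (p - 3)*(p^2 - 3*p + 2) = (p - 3)*(p - 1)*(p - 2)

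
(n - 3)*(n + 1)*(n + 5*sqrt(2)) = n^3 - 2*n^2 + 5*sqrt(2)*n^2 - 10*sqrt(2)*n - 3*n - 15*sqrt(2)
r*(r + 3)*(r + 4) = r^3 + 7*r^2 + 12*r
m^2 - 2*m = m*(m - 2)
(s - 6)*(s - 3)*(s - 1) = s^3 - 10*s^2 + 27*s - 18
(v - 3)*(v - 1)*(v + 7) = v^3 + 3*v^2 - 25*v + 21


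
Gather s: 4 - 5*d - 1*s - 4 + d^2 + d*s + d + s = d^2 + d*s - 4*d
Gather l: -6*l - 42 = -6*l - 42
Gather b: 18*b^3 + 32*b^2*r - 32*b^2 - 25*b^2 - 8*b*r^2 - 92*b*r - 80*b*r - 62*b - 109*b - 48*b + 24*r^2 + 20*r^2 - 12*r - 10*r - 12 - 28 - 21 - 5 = 18*b^3 + b^2*(32*r - 57) + b*(-8*r^2 - 172*r - 219) + 44*r^2 - 22*r - 66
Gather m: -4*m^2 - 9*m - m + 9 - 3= -4*m^2 - 10*m + 6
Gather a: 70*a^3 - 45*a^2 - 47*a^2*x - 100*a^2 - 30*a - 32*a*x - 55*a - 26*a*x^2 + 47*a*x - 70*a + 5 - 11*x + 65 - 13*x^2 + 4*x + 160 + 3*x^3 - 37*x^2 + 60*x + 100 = 70*a^3 + a^2*(-47*x - 145) + a*(-26*x^2 + 15*x - 155) + 3*x^3 - 50*x^2 + 53*x + 330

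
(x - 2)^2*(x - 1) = x^3 - 5*x^2 + 8*x - 4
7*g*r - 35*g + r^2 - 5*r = (7*g + r)*(r - 5)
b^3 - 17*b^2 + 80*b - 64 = (b - 8)^2*(b - 1)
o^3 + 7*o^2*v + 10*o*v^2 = o*(o + 2*v)*(o + 5*v)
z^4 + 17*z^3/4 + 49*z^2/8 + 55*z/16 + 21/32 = (z + 1/2)^2*(z + 3/2)*(z + 7/4)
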